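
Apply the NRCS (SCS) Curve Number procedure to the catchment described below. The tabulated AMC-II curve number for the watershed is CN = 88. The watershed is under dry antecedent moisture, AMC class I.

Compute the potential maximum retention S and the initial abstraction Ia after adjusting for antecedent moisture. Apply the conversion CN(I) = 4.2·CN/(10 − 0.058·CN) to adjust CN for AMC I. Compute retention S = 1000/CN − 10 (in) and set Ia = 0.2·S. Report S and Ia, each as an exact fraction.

Dry (AMC I): CN(I) = 4.2·88/(10 − 0.058·88) = (1848/5)/(612/125) = 3850/51 ≈ 75.490
Max retention: S = 1000/(3850/51) − 10 = 250/77 in (≈ 3.247 in)
Ia = 0.2S: 0.2·3.247 = 0.649 in (exactly 50/77)

S = 250/77 in ≈ 3.247 in; Ia = 50/77 in ≈ 0.649 in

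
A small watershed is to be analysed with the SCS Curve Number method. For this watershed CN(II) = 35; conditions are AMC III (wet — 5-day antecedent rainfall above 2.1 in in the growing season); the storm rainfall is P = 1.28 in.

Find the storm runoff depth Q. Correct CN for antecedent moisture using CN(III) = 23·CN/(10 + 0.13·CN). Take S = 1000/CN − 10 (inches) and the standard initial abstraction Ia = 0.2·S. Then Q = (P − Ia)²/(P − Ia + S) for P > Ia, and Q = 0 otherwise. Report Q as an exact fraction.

Adjust CN=35 to AMC III: 23·35/(10 + 0.13·35) → 805 ÷ (291/20) = 16100/291 ≈ 55.326
S = 1000/(16100/291) − 10 = 1300/161 in ≈ 8.075 in
Ia = 0.2S: 0.2·8.075 = 1.615 in (exactly 260/161)
P = 1.280 ≤ Ia = 1.615 in: entire storm abstracted, Q = 0.

Q = 0 in ≈ 0.000 in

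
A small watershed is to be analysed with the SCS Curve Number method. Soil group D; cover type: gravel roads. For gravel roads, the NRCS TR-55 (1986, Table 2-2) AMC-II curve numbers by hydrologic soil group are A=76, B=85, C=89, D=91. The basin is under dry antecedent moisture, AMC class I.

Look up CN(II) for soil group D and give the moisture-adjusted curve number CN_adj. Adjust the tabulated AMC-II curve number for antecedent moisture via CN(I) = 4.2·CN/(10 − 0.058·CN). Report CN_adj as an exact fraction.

CN_adj = 63700/787 ≈ 80.940

NRCS table: gravel roads, soil group D → CN(II) = 91
CN(I) from CN(II)=91: (4.2·91)/(10 − 0.058·91) = 63700/787 ≈ 80.940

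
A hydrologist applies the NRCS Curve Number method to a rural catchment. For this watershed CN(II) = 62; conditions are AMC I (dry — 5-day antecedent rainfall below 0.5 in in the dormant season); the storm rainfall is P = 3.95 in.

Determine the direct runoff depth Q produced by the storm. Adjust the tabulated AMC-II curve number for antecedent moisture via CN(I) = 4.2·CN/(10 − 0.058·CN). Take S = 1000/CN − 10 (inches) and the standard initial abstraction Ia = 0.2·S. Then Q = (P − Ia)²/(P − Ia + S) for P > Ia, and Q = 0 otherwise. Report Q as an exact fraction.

Q = 180338041/2648645580 in ≈ 0.068 in

Adjust CN=62 to AMC I: 4.2·62/(10 − 0.058·62) → (1302/5) ÷ (1601/250) = 65100/1601 ≈ 40.662
Max retention: S = 1000/(65100/1601) − 10 = 9500/651 in (≈ 14.593 in)
Initial abstraction Ia = S/5 = (9500/651)/5 = 1900/651 ≈ 2.919 in
P − Ia = 3.950 − 2.919 = 13429/13020 ≈ 1.031 in (> 0, runoff occurs)
Q: (13429/13020)² ÷ (203429/13020) = 180338041/2648645580 in (≈ 0.068 in)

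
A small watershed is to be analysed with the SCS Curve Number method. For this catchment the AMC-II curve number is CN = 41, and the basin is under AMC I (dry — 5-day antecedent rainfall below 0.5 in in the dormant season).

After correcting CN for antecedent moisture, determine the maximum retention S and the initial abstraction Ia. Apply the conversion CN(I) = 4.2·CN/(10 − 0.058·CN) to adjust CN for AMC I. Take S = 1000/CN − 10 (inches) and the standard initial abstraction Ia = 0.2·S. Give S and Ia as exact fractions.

CN(I) from CN(II)=41: (4.2·41)/(10 − 0.058·41) = 86100/3811 ≈ 22.592
Retention S: 1000/CN − 10 with CN=22.592 → S = 29500/861 ≈ 34.262 in
Ia = 0.2·(29500/861) = 5900/861 in ≈ 6.852 in

S = 29500/861 in ≈ 34.262 in; Ia = 5900/861 in ≈ 6.852 in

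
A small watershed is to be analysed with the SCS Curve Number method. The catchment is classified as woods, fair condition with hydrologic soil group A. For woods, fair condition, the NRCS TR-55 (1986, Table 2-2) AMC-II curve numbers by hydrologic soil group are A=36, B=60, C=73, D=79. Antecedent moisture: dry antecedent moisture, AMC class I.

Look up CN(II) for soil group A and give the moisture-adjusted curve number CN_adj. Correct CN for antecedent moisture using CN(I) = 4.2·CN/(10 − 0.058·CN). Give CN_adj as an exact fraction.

NRCS table: woods, fair condition, soil group A → CN(II) = 36
Dry (AMC I): CN(I) = 4.2·36/(10 − 0.058·36) = (756/5)/(989/125) = 18900/989 ≈ 19.110

CN_adj = 18900/989 ≈ 19.110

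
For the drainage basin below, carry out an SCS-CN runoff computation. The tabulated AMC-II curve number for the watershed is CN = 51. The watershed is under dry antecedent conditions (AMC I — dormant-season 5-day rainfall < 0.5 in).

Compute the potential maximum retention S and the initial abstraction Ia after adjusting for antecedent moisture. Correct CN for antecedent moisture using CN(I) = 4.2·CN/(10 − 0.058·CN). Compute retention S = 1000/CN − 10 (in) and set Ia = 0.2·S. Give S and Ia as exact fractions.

S = 3500/153 in ≈ 22.876 in; Ia = 700/153 in ≈ 4.575 in

Adjust CN=51 to AMC I: 4.2·51/(10 − 0.058·51) → (1071/5) ÷ (3521/500) = 15300/503 ≈ 30.417
S = 1000/(15300/503) − 10 = 3500/153 in ≈ 22.876 in
Initial abstraction Ia = S/5 = (3500/153)/5 = 700/153 ≈ 4.575 in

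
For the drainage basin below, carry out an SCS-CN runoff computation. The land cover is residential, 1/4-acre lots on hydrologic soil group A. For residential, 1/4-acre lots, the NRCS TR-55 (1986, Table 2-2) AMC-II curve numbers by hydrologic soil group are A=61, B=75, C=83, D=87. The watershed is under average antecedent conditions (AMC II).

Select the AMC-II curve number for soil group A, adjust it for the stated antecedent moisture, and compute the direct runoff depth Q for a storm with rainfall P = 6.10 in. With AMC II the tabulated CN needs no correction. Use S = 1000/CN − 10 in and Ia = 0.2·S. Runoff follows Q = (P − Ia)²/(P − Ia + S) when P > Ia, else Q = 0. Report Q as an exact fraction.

NRCS table: residential, 1/4-acre lots, soil group A → CN(II) = 61
CN(II) = 61; AMC II needs no correction.
Max retention: S = 1000/61 − 10 = 390/61 in (≈ 6.393 in)
Initial abstraction Ia = S/5 = (390/61)/5 = 78/61 ≈ 1.279 in
Since P=6.100 > Ia=1.279: effective rainfall P−Ia = 2941/610 in
Runoff Q = (P−Ia)²/(P−Ia+S) = (4.821)²/(4.821+6.393) = 8649481/4173010 ≈ 2.073 in

Q = 8649481/4173010 in ≈ 2.073 in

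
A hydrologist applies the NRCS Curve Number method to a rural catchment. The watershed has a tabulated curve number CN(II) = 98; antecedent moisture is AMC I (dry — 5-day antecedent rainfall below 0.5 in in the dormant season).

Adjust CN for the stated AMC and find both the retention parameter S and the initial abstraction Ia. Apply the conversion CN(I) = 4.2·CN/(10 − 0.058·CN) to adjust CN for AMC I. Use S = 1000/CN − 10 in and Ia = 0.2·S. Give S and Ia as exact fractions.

CN(I) from CN(II)=98: (4.2·98)/(10 − 0.058·98) = 102900/1079 ≈ 95.366
S = 1000/(102900/1079) − 10 = 500/1029 in ≈ 0.486 in
Ia = 0.2S: 0.2·0.486 = 0.097 in (exactly 100/1029)

S = 500/1029 in ≈ 0.486 in; Ia = 100/1029 in ≈ 0.097 in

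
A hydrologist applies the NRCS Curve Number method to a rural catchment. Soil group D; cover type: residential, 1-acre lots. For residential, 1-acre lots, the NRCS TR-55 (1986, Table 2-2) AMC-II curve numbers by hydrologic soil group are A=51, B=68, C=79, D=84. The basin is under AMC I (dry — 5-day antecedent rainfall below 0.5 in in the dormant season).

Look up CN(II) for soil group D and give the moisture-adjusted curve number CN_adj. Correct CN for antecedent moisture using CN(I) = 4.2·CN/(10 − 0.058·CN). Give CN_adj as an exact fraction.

NRCS table: residential, 1-acre lots, soil group D → CN(II) = 84
Adjust CN=84 to AMC I: 4.2·84/(10 − 0.058·84) → (1764/5) ÷ (641/125) = 44100/641 ≈ 68.799

CN_adj = 44100/641 ≈ 68.799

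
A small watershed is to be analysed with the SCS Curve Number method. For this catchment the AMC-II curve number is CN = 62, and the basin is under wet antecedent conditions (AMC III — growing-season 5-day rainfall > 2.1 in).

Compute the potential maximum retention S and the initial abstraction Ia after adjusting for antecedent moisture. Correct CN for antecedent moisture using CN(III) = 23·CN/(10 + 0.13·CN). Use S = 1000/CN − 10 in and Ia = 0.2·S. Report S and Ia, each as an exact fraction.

S = 1900/713 in ≈ 2.665 in; Ia = 380/713 in ≈ 0.533 in

CN(III) from CN(II)=62: (23·62)/(10 + 0.13·62) = 71300/903 ≈ 78.959
S = 1000/(71300/903) − 10 = 1900/713 in ≈ 2.665 in
Initial abstraction Ia = S/5 = (1900/713)/5 = 380/713 ≈ 0.533 in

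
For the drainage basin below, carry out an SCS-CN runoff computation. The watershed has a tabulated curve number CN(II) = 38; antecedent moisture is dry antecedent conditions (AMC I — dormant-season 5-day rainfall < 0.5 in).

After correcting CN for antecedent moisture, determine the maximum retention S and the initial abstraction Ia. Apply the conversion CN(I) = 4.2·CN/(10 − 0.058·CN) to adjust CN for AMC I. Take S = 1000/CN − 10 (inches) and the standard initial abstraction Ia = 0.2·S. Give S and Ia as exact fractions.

S = 15500/399 in ≈ 38.847 in; Ia = 3100/399 in ≈ 7.769 in

CN(I) from CN(II)=38: (4.2·38)/(10 − 0.058·38) = 39900/1949 ≈ 20.472
S = 1000/(39900/1949) − 10 = 15500/399 in ≈ 38.847 in
Initial abstraction Ia = S/5 = (15500/399)/5 = 3100/399 ≈ 7.769 in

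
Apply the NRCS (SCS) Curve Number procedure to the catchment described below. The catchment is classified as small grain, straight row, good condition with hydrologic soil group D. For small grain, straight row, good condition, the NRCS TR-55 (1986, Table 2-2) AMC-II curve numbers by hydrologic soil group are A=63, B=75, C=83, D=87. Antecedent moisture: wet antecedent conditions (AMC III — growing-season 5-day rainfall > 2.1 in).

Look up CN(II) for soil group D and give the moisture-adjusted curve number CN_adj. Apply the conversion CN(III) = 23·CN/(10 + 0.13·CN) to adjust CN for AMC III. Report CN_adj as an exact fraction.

NRCS table: small grain, straight row, good condition, soil group D → CN(II) = 87
Wet (AMC III): CN(III) = 23·87/(10 + 0.13·87) = 2001/(2131/100) = 200100/2131 ≈ 93.900

CN_adj = 200100/2131 ≈ 93.900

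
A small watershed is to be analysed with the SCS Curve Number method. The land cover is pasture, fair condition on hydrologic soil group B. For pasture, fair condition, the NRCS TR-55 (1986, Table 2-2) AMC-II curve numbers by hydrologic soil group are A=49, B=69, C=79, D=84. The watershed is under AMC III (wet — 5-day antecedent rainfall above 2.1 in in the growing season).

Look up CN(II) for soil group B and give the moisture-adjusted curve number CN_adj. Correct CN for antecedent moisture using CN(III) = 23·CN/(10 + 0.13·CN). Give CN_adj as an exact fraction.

CN_adj = 158700/1897 ≈ 83.658

NRCS table: pasture, fair condition, soil group B → CN(II) = 69
Wet (AMC III): CN(III) = 23·69/(10 + 0.13·69) = 1587/(1897/100) = 158700/1897 ≈ 83.658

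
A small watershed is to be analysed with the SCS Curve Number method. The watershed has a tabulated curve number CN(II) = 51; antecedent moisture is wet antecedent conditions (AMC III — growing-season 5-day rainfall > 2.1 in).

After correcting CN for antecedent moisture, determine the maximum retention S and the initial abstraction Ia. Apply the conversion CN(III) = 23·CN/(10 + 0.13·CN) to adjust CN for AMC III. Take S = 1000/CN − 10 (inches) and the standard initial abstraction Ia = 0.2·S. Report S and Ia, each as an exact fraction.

CN(III) from CN(II)=51: (23·51)/(10 + 0.13·51) = 117300/1663 ≈ 70.535
S = 1000/(117300/1663) − 10 = 4900/1173 in ≈ 4.177 in
Ia = 0.2·(4900/1173) = 980/1173 in ≈ 0.835 in

S = 4900/1173 in ≈ 4.177 in; Ia = 980/1173 in ≈ 0.835 in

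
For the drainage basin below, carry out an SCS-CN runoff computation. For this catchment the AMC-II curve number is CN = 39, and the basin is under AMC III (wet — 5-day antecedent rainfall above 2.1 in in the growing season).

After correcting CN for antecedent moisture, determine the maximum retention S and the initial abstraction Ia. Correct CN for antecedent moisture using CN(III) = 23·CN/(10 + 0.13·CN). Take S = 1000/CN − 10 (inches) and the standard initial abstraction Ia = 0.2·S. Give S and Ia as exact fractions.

S = 6100/897 in ≈ 6.800 in; Ia = 1220/897 in ≈ 1.360 in

Adjust CN=39 to AMC III: 23·39/(10 + 0.13·39) → 897 ÷ (1507/100) = 89700/1507 ≈ 59.522
Max retention: S = 1000/(89700/1507) − 10 = 6100/897 in (≈ 6.800 in)
Initial abstraction Ia = S/5 = (6100/897)/5 = 1220/897 ≈ 1.360 in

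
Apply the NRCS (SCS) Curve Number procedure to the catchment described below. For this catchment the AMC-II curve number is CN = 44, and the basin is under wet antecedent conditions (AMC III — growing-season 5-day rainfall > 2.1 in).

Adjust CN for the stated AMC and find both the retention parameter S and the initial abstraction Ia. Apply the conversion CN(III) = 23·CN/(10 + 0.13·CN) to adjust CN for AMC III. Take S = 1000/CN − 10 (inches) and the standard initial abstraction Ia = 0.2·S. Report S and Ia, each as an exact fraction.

Wet (AMC III): CN(III) = 23·44/(10 + 0.13·44) = 1012/(393/25) = 25300/393 ≈ 64.377
S = 1000/(25300/393) − 10 = 1400/253 in ≈ 5.534 in
Initial abstraction Ia = S/5 = (1400/253)/5 = 280/253 ≈ 1.107 in

S = 1400/253 in ≈ 5.534 in; Ia = 280/253 in ≈ 1.107 in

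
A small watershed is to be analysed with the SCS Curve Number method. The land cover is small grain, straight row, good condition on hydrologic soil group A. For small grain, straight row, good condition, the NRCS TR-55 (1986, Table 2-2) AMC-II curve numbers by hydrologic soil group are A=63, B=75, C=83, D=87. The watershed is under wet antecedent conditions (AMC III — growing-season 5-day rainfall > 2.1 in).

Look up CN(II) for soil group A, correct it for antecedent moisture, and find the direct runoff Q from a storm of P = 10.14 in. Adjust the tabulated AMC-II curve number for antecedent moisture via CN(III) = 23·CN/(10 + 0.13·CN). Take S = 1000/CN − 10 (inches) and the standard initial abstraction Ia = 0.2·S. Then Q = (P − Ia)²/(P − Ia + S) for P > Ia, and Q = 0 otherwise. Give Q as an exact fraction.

Q = 486705755449/63947485350 in ≈ 7.611 in

NRCS table: small grain, straight row, good condition, soil group A → CN(II) = 63
CN(III) from CN(II)=63: (23·63)/(10 + 0.13·63) = 144900/1819 ≈ 79.659
S = 1000/(144900/1819) − 10 = 3700/1449 in ≈ 2.553 in
Ia = 0.2·(3700/1449) = 740/1449 in ≈ 0.511 in
Excess rainfall: 10.140 − 0.511 = 9.629 in; P > Ia so Q > 0
Q: (697643/72450)² ÷ (882643/72450) = 486705755449/63947485350 in (≈ 7.611 in)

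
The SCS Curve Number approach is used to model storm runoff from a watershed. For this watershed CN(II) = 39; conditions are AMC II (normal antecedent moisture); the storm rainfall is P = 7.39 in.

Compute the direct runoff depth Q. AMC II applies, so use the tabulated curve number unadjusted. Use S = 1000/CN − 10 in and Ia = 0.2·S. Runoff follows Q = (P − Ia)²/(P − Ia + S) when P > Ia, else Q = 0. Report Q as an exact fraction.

Q = 276257641/302721900 in ≈ 0.913 in

Average conditions: CN = 39 (no AMC adjustment).
S = 1000/39 − 10 = 610/39 in ≈ 15.641 in
Initial abstraction Ia = S/5 = (610/39)/5 = 122/39 ≈ 3.128 in
Excess rainfall: 7.390 − 3.128 = 4.262 in; P > Ia so Q > 0
Q = (16621/3900)²/((16621/3900) + 610/39) = (276257641/15210000)/(77621/3900) = 276257641/302721900 in ≈ 0.913 in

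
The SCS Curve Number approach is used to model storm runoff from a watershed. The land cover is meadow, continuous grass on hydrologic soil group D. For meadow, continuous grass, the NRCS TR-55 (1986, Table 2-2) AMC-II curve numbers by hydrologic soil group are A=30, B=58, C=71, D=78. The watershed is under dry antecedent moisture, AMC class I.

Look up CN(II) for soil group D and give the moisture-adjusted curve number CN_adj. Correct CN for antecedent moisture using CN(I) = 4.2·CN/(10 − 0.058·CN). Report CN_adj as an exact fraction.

NRCS table: meadow, continuous grass, soil group D → CN(II) = 78
CN(I) from CN(II)=78: (4.2·78)/(10 − 0.058·78) = 81900/1369 ≈ 59.825

CN_adj = 81900/1369 ≈ 59.825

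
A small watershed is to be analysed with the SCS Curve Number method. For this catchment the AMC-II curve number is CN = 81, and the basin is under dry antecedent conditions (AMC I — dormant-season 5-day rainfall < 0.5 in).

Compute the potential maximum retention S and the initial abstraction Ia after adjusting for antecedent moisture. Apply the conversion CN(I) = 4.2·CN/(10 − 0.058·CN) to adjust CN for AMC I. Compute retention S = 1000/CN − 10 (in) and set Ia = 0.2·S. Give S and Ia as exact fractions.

Adjust CN=81 to AMC I: 4.2·81/(10 − 0.058·81) → (1701/5) ÷ (2651/500) = 170100/2651 ≈ 64.164
Max retention: S = 1000/(170100/2651) − 10 = 9500/1701 in (≈ 5.585 in)
Initial abstraction Ia = S/5 = (9500/1701)/5 = 1900/1701 ≈ 1.117 in

S = 9500/1701 in ≈ 5.585 in; Ia = 1900/1701 in ≈ 1.117 in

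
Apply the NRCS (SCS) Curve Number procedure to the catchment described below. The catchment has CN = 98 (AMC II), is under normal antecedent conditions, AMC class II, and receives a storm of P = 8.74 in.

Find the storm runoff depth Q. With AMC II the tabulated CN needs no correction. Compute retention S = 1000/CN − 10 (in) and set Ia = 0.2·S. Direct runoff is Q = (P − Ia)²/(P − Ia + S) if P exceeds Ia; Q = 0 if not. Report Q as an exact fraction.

Q = 454243969/53441850 in ≈ 8.500 in

CN(II) = 98; AMC II needs no correction.
Max retention: S = 1000/98 − 10 = 10/49 in (≈ 0.204 in)
Ia = 0.2·(10/49) = 2/49 in ≈ 0.041 in
P − Ia = 8.740 − 0.041 = 21313/2450 ≈ 8.699 in (> 0, runoff occurs)
Q: (21313/2450)² ÷ (21813/2450) = 454243969/53441850 in (≈ 8.500 in)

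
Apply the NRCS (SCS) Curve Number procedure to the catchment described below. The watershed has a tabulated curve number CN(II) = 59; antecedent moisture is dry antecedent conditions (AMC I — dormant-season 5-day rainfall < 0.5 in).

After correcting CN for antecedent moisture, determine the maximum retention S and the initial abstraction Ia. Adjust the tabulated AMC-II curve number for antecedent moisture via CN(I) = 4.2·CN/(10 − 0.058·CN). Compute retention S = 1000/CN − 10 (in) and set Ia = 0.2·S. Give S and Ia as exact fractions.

S = 20500/1239 in ≈ 16.546 in; Ia = 4100/1239 in ≈ 3.309 in

Adjust CN=59 to AMC I: 4.2·59/(10 − 0.058·59) → (1239/5) ÷ (3289/500) = 123900/3289 ≈ 37.671
Max retention: S = 1000/(123900/3289) − 10 = 20500/1239 in (≈ 16.546 in)
Initial abstraction Ia = S/5 = (20500/1239)/5 = 4100/1239 ≈ 3.309 in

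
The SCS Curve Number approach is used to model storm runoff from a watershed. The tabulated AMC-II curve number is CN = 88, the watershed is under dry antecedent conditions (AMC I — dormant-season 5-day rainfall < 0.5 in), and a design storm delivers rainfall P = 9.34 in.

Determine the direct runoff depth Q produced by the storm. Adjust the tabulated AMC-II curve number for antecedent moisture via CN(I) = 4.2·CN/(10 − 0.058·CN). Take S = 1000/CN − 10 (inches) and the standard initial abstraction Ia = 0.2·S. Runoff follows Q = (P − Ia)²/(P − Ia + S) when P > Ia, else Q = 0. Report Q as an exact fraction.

Q = 1119504681/176942150 in ≈ 6.327 in

Adjust CN=88 to AMC I: 4.2·88/(10 − 0.058·88) → (1848/5) ÷ (612/125) = 3850/51 ≈ 75.490
S = 1000/(3850/51) − 10 = 250/77 in ≈ 3.247 in
Initial abstraction Ia = S/5 = (250/77)/5 = 50/77 ≈ 0.649 in
P − Ia = 9.340 − 0.649 = 33459/3850 ≈ 8.691 in (> 0, runoff occurs)
Q = (33459/3850)²/((33459/3850) + 250/77) = (1119504681/14822500)/(45959/3850) = 1119504681/176942150 in ≈ 6.327 in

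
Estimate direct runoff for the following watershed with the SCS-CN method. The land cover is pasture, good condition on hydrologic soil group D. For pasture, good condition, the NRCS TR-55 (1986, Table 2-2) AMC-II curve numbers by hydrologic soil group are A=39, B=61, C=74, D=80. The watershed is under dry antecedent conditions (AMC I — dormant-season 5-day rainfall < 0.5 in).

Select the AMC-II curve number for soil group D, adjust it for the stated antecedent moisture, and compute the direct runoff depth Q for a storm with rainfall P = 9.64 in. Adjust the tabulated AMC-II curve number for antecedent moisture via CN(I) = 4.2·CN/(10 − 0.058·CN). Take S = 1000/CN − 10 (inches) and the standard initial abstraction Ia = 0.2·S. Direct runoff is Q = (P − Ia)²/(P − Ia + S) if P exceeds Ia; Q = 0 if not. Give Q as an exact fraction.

Q = 19678096/3969525 in ≈ 4.957 in

NRCS table: pasture, good condition, soil group D → CN(II) = 80
CN(I) from CN(II)=80: (4.2·80)/(10 − 0.058·80) = 4200/67 ≈ 62.687
S = 1000/(4200/67) − 10 = 125/21 in ≈ 5.952 in
Ia = 0.2·(125/21) = 25/21 in ≈ 1.190 in
Excess rainfall: 9.640 − 1.190 = 8.450 in; P > Ia so Q > 0
Q = (4436/525)²/((4436/525) + 125/21) = (19678096/275625)/(7561/525) = 19678096/3969525 in ≈ 4.957 in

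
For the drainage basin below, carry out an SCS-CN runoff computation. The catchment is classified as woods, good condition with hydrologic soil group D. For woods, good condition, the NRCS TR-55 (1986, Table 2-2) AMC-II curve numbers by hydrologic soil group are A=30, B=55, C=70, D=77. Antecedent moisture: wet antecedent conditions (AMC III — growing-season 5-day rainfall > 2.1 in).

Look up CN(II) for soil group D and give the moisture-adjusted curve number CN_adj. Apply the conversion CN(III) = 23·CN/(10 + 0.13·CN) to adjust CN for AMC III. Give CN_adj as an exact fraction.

NRCS table: woods, good condition, soil group D → CN(II) = 77
CN(III) from CN(II)=77: (23·77)/(10 + 0.13·77) = 7700/87 ≈ 88.506

CN_adj = 7700/87 ≈ 88.506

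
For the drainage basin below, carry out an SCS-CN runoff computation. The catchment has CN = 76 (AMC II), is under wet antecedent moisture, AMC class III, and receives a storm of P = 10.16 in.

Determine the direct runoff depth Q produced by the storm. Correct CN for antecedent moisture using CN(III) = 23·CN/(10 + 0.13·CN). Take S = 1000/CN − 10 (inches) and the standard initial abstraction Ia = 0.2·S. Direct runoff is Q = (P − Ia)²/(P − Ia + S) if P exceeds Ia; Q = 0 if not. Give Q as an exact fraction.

CN(III) from CN(II)=76: (23·76)/(10 + 0.13·76) = 43700/497 ≈ 87.928
Retention S: 1000/CN − 10 with CN=87.928 → S = 600/437 ≈ 1.373 in
Ia = 0.2·(600/437) = 120/437 in ≈ 0.275 in
P − Ia = 10.160 − 0.275 = 107998/10925 ≈ 9.885 in (> 0, runoff occurs)
Runoff Q = (P−Ia)²/(P−Ia+S) = (9.885)²/(9.885+1.373) = 5831784002/671876575 ≈ 8.680 in

Q = 5831784002/671876575 in ≈ 8.680 in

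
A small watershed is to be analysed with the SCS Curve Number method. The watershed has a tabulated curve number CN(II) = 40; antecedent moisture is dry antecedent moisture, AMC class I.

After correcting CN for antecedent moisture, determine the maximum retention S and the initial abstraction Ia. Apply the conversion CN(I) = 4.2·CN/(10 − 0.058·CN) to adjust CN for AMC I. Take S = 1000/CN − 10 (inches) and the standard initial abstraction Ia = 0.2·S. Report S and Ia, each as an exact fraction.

CN(I) from CN(II)=40: (4.2·40)/(10 − 0.058·40) = 175/8 ≈ 21.875
Max retention: S = 1000/(175/8) − 10 = 250/7 in (≈ 35.714 in)
Ia = 0.2·(250/7) = 50/7 in ≈ 7.143 in

S = 250/7 in ≈ 35.714 in; Ia = 50/7 in ≈ 7.143 in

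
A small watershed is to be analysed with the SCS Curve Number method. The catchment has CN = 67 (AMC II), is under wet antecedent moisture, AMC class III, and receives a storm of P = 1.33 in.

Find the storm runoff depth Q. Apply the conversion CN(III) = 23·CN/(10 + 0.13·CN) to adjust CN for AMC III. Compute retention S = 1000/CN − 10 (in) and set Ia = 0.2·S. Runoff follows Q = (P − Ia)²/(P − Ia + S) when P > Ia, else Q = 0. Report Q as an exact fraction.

Q = 19307936209/72265657300 in ≈ 0.267 in

Wet (AMC III): CN(III) = 23·67/(10 + 0.13·67) = 1541/(1871/100) = 154100/1871 ≈ 82.362
Retention S: 1000/CN − 10 with CN=82.362 → S = 3300/1541 ≈ 2.141 in
Ia = 0.2·(3300/1541) = 660/1541 in ≈ 0.428 in
Since P=1.330 > Ia=0.428: effective rainfall P−Ia = 138953/154100 in
Runoff Q = (P−Ia)²/(P−Ia+S) = (0.902)²/(0.902+2.141) = 19307936209/72265657300 ≈ 0.267 in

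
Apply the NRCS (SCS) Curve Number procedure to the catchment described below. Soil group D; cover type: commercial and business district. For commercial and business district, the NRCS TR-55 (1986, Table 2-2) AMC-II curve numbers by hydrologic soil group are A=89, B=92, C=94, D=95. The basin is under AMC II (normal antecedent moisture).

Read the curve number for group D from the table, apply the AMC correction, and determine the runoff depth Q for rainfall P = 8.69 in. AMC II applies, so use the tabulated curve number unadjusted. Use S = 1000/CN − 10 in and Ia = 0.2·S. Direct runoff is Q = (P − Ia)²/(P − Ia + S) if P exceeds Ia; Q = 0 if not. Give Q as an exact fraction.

Q = 266048721/32890900 in ≈ 8.089 in

NRCS table: commercial and business district, soil group D → CN(II) = 95
AMC II — tabulated CN = 95 applies directly.
Retention S: 1000/CN − 10 with CN=95.000 → S = 10/19 ≈ 0.526 in
Ia = 0.2S: 0.2·0.526 = 0.105 in (exactly 2/19)
P − Ia = 8.690 − 0.105 = 16311/1900 ≈ 8.585 in (> 0, runoff occurs)
Q = (16311/1900)²/((16311/1900) + 10/19) = (266048721/3610000)/(17311/1900) = 266048721/32890900 in ≈ 8.089 in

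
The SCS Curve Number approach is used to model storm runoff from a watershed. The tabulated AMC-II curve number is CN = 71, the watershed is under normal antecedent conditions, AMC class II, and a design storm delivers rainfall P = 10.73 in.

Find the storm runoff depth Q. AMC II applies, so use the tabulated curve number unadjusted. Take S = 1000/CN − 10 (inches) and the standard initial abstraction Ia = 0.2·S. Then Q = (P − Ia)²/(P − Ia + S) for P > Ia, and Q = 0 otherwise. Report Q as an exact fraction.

CN(II) = 71; AMC II needs no correction.
Retention S: 1000/CN − 10 with CN=71.000 → S = 290/71 ≈ 4.085 in
Ia = 0.2·(290/71) = 58/71 in ≈ 0.817 in
Excess rainfall: 10.730 − 0.817 = 9.913 in; P > Ia so Q > 0
Q: (70383/7100)² ÷ (99383/7100) = 170819541/24331700 in (≈ 7.020 in)

Q = 170819541/24331700 in ≈ 7.020 in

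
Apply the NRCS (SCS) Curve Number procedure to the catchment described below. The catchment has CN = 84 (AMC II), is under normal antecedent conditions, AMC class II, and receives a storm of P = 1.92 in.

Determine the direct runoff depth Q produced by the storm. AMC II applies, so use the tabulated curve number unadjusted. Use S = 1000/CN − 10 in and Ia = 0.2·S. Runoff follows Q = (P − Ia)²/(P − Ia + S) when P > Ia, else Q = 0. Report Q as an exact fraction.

Q = 40804/59325 in ≈ 0.688 in

Average conditions: CN = 84 (no AMC adjustment).
Max retention: S = 1000/84 − 10 = 40/21 in (≈ 1.905 in)
Initial abstraction Ia = S/5 = (40/21)/5 = 8/21 ≈ 0.381 in
P − Ia = 1.920 − 0.381 = 808/525 ≈ 1.539 in (> 0, runoff occurs)
Q: (808/525)² ÷ (1808/525) = 40804/59325 in (≈ 0.688 in)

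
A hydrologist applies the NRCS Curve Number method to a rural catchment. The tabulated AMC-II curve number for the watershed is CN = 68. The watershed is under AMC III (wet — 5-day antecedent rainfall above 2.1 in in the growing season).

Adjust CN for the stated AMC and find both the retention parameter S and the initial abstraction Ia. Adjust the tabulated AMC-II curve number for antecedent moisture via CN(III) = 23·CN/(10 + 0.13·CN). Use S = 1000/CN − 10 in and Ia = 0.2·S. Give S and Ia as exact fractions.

S = 800/391 in ≈ 2.046 in; Ia = 160/391 in ≈ 0.409 in

Adjust CN=68 to AMC III: 23·68/(10 + 0.13·68) → 1564 ÷ (471/25) = 39100/471 ≈ 83.015
S = 1000/(39100/471) − 10 = 800/391 in ≈ 2.046 in
Initial abstraction Ia = S/5 = (800/391)/5 = 160/391 ≈ 0.409 in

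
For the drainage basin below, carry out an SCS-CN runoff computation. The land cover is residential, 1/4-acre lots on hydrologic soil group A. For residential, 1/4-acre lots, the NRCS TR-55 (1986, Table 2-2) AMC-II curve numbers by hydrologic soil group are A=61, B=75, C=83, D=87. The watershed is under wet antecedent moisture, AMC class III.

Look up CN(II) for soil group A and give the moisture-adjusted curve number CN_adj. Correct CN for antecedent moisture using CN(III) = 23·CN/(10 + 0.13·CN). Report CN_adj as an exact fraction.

CN_adj = 140300/1793 ≈ 78.249

NRCS table: residential, 1/4-acre lots, soil group A → CN(II) = 61
CN(III) from CN(II)=61: (23·61)/(10 + 0.13·61) = 140300/1793 ≈ 78.249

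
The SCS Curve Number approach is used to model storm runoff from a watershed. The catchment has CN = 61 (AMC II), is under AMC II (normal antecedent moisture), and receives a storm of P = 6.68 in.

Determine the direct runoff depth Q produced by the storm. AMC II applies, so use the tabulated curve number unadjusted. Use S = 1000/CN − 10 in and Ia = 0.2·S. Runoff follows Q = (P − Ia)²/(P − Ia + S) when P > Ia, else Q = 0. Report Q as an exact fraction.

CN(II) = 61; AMC II needs no correction.
Max retention: S = 1000/61 − 10 = 390/61 in (≈ 6.393 in)
Initial abstraction Ia = S/5 = (390/61)/5 = 78/61 ≈ 1.279 in
Since P=6.680 > Ia=1.279: effective rainfall P−Ia = 8237/1525 in
Runoff Q = (P−Ia)²/(P−Ia+S) = (5.401)²/(5.401+6.393) = 67848169/27430175 ≈ 2.473 in

Q = 67848169/27430175 in ≈ 2.473 in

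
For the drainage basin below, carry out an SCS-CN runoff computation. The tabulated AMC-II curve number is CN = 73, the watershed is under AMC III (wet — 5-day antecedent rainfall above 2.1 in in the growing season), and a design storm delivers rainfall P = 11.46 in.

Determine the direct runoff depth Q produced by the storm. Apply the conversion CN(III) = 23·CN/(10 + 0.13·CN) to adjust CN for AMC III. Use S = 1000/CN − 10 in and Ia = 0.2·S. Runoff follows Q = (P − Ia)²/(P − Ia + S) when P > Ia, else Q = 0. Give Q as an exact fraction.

Q = 291450098163/29944041550 in ≈ 9.733 in

Adjust CN=73 to AMC III: 23·73/(10 + 0.13·73) → 1679 ÷ (1949/100) = 167900/1949 ≈ 86.147
S = 1000/(167900/1949) − 10 = 2700/1679 in ≈ 1.608 in
Initial abstraction Ia = S/5 = (2700/1679)/5 = 540/1679 ≈ 0.322 in
P − Ia = 11.460 − 0.322 = 935067/83950 ≈ 11.138 in (> 0, runoff occurs)
Q = (935067/83950)²/((935067/83950) + 2700/1679) = (874350294489/7047602500)/(1070067/83950) = 291450098163/29944041550 in ≈ 9.733 in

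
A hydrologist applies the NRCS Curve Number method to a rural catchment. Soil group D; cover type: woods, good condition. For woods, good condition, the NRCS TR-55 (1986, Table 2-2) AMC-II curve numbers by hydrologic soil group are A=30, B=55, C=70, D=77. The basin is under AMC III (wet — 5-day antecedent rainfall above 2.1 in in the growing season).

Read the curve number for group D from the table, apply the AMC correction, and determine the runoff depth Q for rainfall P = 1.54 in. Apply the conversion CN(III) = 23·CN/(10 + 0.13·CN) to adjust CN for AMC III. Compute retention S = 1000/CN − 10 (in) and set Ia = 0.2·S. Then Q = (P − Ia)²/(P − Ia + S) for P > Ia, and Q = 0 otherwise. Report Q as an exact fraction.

Q = 24295041/38226650 in ≈ 0.636 in

NRCS table: woods, good condition, soil group D → CN(II) = 77
Wet (AMC III): CN(III) = 23·77/(10 + 0.13·77) = 1771/(2001/100) = 7700/87 ≈ 88.506
S = 1000/(7700/87) − 10 = 100/77 in ≈ 1.299 in
Initial abstraction Ia = S/5 = (100/77)/5 = 20/77 ≈ 0.260 in
P − Ia = 1.540 − 0.260 = 4929/3850 ≈ 1.280 in (> 0, runoff occurs)
Runoff Q = (P−Ia)²/(P−Ia+S) = (1.280)²/(1.280+1.299) = 24295041/38226650 ≈ 0.636 in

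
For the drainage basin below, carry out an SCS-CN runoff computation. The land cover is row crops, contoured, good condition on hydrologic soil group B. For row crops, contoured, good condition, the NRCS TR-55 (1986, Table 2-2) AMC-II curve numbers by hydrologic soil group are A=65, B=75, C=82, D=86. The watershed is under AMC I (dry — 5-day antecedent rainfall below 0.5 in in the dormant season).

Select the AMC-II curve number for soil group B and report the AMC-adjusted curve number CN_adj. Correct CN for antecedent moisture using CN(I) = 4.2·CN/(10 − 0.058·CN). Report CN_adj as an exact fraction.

CN_adj = 6300/113 ≈ 55.752

NRCS table: row crops, contoured, good condition, soil group B → CN(II) = 75
Dry (AMC I): CN(I) = 4.2·75/(10 − 0.058·75) = 315/(113/20) = 6300/113 ≈ 55.752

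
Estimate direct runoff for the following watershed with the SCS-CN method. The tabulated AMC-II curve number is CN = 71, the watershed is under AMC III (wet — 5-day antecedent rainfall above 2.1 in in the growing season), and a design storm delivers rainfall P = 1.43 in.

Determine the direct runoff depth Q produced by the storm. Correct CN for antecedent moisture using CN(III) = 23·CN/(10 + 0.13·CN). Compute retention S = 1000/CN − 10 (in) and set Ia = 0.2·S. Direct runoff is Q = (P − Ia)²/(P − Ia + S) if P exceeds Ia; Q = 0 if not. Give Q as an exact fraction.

Q = 30806919361/76019252700 in ≈ 0.405 in

Adjust CN=71 to AMC III: 23·71/(10 + 0.13·71) → 1633 ÷ (1923/100) = 163300/1923 ≈ 84.919
Retention S: 1000/CN − 10 with CN=84.919 → S = 2900/1633 ≈ 1.776 in
Initial abstraction Ia = S/5 = (2900/1633)/5 = 580/1633 ≈ 0.355 in
Since P=1.430 > Ia=0.355: effective rainfall P−Ia = 175519/163300 in
Q = (175519/163300)²/((175519/163300) + 2900/1633) = (30806919361/26666890000)/(465519/163300) = 30806919361/76019252700 in ≈ 0.405 in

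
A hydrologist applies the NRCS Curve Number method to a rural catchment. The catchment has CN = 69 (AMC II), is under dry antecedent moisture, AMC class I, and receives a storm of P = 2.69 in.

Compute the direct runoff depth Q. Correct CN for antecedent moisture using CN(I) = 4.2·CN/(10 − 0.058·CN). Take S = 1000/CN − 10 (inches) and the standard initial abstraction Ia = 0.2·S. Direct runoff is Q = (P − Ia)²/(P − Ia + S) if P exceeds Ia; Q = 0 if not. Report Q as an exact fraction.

Dry (AMC I): CN(I) = 4.2·69/(10 − 0.058·69) = (1449/5)/(2999/500) = 144900/2999 ≈ 48.316
Retention S: 1000/CN − 10 with CN=48.316 → S = 15500/1449 ≈ 10.697 in
Initial abstraction Ia = S/5 = (15500/1449)/5 = 3100/1449 ≈ 2.139 in
P − Ia = 2.690 − 2.139 = 79781/144900 ≈ 0.551 in (> 0, runoff occurs)
Runoff Q = (P−Ia)²/(P−Ia+S) = (0.551)²/(0.551+10.697) = 6365007961/236155266900 ≈ 0.027 in

Q = 6365007961/236155266900 in ≈ 0.027 in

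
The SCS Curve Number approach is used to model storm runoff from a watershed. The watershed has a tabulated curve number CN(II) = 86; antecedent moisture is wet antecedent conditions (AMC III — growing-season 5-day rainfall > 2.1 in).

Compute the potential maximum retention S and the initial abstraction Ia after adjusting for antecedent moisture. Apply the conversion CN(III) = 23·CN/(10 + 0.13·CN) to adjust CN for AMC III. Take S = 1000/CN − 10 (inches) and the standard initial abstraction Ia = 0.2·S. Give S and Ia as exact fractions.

S = 700/989 in ≈ 0.708 in; Ia = 140/989 in ≈ 0.142 in

Adjust CN=86 to AMC III: 23·86/(10 + 0.13·86) → 1978 ÷ (1059/50) = 98900/1059 ≈ 93.390
S = 1000/(98900/1059) − 10 = 700/989 in ≈ 0.708 in
Ia = 0.2·(700/989) = 140/989 in ≈ 0.142 in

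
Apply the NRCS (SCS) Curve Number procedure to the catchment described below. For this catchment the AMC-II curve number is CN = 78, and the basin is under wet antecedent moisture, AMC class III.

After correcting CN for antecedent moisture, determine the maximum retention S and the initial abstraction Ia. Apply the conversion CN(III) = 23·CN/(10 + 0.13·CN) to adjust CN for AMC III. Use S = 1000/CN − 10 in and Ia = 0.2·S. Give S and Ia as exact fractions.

S = 1100/897 in ≈ 1.226 in; Ia = 220/897 in ≈ 0.245 in

Wet (AMC III): CN(III) = 23·78/(10 + 0.13·78) = 1794/(1007/50) = 89700/1007 ≈ 89.076
Retention S: 1000/CN − 10 with CN=89.076 → S = 1100/897 ≈ 1.226 in
Ia = 0.2S: 0.2·1.226 = 0.245 in (exactly 220/897)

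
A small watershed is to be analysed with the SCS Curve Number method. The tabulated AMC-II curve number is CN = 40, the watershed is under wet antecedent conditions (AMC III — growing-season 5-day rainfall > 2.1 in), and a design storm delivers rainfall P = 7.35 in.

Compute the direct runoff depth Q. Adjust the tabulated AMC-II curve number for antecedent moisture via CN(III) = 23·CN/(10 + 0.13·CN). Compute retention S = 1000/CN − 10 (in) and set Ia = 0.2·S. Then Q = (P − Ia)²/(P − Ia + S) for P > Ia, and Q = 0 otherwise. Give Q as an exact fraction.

Q = 2577987/886420 in ≈ 2.908 in

Wet (AMC III): CN(III) = 23·40/(10 + 0.13·40) = 920/(76/5) = 1150/19 ≈ 60.526
S = 1000/(1150/19) − 10 = 150/23 in ≈ 6.522 in
Initial abstraction Ia = S/5 = (150/23)/5 = 30/23 ≈ 1.304 in
Since P=7.350 > Ia=1.304: effective rainfall P−Ia = 2781/460 in
Q = (2781/460)²/((2781/460) + 150/23) = (7733961/211600)/(5781/460) = 2577987/886420 in ≈ 2.908 in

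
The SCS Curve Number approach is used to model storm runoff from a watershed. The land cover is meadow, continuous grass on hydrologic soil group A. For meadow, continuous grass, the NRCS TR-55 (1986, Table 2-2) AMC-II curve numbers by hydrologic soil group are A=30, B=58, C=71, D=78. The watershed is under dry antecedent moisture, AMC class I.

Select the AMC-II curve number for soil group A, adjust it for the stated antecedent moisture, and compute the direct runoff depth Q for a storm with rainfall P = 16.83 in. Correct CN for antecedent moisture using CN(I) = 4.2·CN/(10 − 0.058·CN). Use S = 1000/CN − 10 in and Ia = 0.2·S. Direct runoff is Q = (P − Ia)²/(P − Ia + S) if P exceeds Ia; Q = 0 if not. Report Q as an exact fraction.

Q = 26491609/49632300 in ≈ 0.534 in

NRCS table: meadow, continuous grass, soil group A → CN(II) = 30
Dry (AMC I): CN(I) = 4.2·30/(10 − 0.058·30) = 126/(413/50) = 900/59 ≈ 15.254
Max retention: S = 1000/(900/59) − 10 = 500/9 in (≈ 55.556 in)
Ia = 0.2S: 0.2·55.556 = 11.111 in (exactly 100/9)
Since P=16.830 > Ia=11.111: effective rainfall P−Ia = 5147/900 in
Runoff Q = (P−Ia)²/(P−Ia+S) = (5.719)²/(5.719+55.556) = 26491609/49632300 ≈ 0.534 in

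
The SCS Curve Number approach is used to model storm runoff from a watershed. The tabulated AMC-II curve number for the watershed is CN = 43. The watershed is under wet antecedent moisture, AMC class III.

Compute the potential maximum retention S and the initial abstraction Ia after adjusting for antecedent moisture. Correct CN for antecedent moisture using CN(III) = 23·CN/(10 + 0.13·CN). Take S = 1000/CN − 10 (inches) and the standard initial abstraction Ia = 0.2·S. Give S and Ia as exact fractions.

S = 5700/989 in ≈ 5.763 in; Ia = 1140/989 in ≈ 1.153 in

Adjust CN=43 to AMC III: 23·43/(10 + 0.13·43) → 989 ÷ (1559/100) = 98900/1559 ≈ 63.438
S = 1000/(98900/1559) − 10 = 5700/989 in ≈ 5.763 in
Ia = 0.2S: 0.2·5.763 = 1.153 in (exactly 1140/989)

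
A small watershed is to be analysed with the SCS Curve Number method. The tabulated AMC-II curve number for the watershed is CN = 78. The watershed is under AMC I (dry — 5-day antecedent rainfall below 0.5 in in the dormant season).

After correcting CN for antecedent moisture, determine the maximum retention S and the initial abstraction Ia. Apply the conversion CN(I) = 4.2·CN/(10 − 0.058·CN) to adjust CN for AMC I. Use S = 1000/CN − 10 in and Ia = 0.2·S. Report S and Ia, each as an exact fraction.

S = 5500/819 in ≈ 6.716 in; Ia = 1100/819 in ≈ 1.343 in

Dry (AMC I): CN(I) = 4.2·78/(10 − 0.058·78) = (1638/5)/(1369/250) = 81900/1369 ≈ 59.825
Retention S: 1000/CN − 10 with CN=59.825 → S = 5500/819 ≈ 6.716 in
Initial abstraction Ia = S/5 = (5500/819)/5 = 1100/819 ≈ 1.343 in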